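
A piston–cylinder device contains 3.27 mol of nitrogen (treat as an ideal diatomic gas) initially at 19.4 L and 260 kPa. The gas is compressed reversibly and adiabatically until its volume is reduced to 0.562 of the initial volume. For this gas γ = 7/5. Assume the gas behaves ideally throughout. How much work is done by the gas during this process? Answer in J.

T₁ = P₁V₁/(nR) = 260×19.4/(3.27×8.314) = 186 K.
Adiabatic: TV^(γ−1) = const ⇒ T₂ = 186×(1.78)^0.400 = 234 K; PV^γ = const ⇒ P₂ = 583 kPa.
ΔU = nCvΔT = 3.27×20.8×(234−186) = 3270 J.
Q = 0 for an adiabatic process, so W = −ΔU = -3270 J.

-3270 J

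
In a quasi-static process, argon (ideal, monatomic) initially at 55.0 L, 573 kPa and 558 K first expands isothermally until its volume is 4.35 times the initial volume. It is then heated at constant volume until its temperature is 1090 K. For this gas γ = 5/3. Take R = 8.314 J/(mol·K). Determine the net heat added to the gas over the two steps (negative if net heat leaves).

n = P₁V₁/(RT₁) = 573×55.0/(8.314×558) = 6.79 mol.
Step 1 — Isothermal: T stays 558 K; PV = const ⇒ V₂ = 239 L, P₂ = 132 kPa.
ΔU = 0 (ideal gas, T constant).
W = nRT ln(V₂/V₁) = 6.79×8.314×558×ln(4.35) = 46300 J.
Q = ΔU + W = 46300 J.
State after step 1: P = 132 kPa, V = 239 L, T = 558 K.
Step 2 — Isochoric: V stays 239 L; P/T = const ⇒ T₂ = 1090 K, P₂ = 257 kPa.
W = 0 (no volume change).
ΔU = nCvΔT = 6.79×12.5×(1090−558) = 45100 J.
Q = ΔU = 45100 J.
Net over both steps: W = 46300 J, Q = 91400 J, ΔU = 45100 J.

91400 J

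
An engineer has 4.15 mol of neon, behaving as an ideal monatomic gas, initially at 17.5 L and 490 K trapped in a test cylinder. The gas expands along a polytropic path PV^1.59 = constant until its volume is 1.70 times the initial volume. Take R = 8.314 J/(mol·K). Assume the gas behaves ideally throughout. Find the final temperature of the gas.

358 K

P₁ = nRT₁/V₁ = 4.15×8.314×490/17.5 = 966 kPa.
Polytropic n=1.59: T₂ = T₁(V₁/V₂)^(n−1) = 490×(0.588)^0.59 = 358 K; P₂ = P₁(V₁/V₂)^n = 416 kPa.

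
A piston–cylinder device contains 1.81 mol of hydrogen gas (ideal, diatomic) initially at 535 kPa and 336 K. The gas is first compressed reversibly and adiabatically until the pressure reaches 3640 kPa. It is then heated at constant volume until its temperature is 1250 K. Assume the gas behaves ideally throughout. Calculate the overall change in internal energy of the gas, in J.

34400 J

V₁ = nRT₁/P₁ = 1.81×8.314×336/535 = 9.45 L.
Step 1 — Adiabatic: T₂/T₁ = (P₂/P₁)^((γ−1)/γ) ⇒ T₂ = 336×(6.80)^0.286 = 581 K; V₂ = 2.40 L.
ΔU = nCvΔT = 1.81×20.8×(581−336) = 9220 J.
Q = 0 for an adiabatic process, so W = −ΔU = -9220 J.
State after step 1: P = 3640 kPa, V = 2.40 L, T = 581 K.
Step 2 — Isochoric: V stays 2.40 L; P/T = const ⇒ T₂ = 1250 K, P₂ = 7830 kPa.
W = 0 (no volume change).
ΔU = nCvΔT = 1.81×20.8×(1250−581) = 25200 J.
Q = ΔU = 25200 J.
Net over both steps: W = -9220 J, Q = 25200 J, ΔU = 34400 J.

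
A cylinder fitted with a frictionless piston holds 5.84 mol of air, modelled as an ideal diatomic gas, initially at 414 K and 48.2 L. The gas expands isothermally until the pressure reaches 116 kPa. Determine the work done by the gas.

P₁ = nRT₁/V₁ = 5.84×8.314×414/48.2 = 417 kPa.
Isothermal: T stays 414 K; PV = const ⇒ V₂ = 173 L, P₂ = 116 kPa.
W = nRT ln(V₂/V₁) = 5.84×8.314×414×ln(3.60) = 25700 J.

25700 J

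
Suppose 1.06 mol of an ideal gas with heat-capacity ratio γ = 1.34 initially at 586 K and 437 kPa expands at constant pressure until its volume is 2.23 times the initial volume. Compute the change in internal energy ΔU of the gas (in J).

V₁ = nRT₁/P₁ = 1.06×8.314×586/437 = 11.8 L.
Isobaric: P stays 437 kPa; V/T = const ⇒ T₂ = 1310 K, V₂ = 26.4 L.
For an ideal gas ΔU = nCvΔT with Cv = R/(γ−1) = 24.5 J/(mol·K).
ΔU = 1.06×24.5×(1310−586) = 18700 J.

18700 J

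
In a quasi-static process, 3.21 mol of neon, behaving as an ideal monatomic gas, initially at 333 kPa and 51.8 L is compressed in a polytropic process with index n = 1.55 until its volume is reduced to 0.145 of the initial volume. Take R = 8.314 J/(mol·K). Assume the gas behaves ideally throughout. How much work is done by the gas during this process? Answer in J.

T₁ = P₁V₁/(nR) = 333×51.8/(3.21×8.314) = 646 K.
Polytropic n=1.55: T₂ = T₁(V₁/V₂)^(n−1) = 646×(6.90)^0.55 = 1870 K; P₂ = P₁(V₁/V₂)^n = 6640 kPa.
W = (P₁V₁−P₂V₂)/(n−1) = (333×51.8−6640×7.51)/0.55 = -59300 J.

-59300 J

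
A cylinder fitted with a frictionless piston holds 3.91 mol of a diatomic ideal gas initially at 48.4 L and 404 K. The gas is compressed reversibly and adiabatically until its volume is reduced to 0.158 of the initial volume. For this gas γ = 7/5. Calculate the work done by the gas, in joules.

-35800 J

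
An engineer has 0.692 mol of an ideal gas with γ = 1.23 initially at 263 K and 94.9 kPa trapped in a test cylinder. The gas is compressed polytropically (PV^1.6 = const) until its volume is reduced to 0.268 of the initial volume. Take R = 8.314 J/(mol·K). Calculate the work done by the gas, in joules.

-3040 J

V₁ = nRT₁/P₁ = 0.692×8.314×263/94.9 = 15.9 L.
Polytropic n=1.6: T₂ = T₁(V₁/V₂)^(n−1) = 263×(3.73)^0.60 = 580 K; P₂ = P₁(V₁/V₂)^n = 780 kPa.
W = (P₁V₁−P₂V₂)/(n−1) = (94.9×15.9−780×4.27)/0.60 = -3040 J.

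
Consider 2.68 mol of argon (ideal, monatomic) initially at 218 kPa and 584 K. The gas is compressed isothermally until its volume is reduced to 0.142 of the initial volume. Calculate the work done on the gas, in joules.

V₁ = nRT₁/P₁ = 2.68×8.314×584/218 = 59.7 L.
Isothermal: T stays 584 K; PV = const ⇒ V₂ = 8.48 L, P₂ = 1540 kPa.
W = nRT ln(V₂/V₁) = 2.68×8.314×584×ln(0.142) = -25400 J.
Work done on the gas = −W_by = 25400 J.

25400 J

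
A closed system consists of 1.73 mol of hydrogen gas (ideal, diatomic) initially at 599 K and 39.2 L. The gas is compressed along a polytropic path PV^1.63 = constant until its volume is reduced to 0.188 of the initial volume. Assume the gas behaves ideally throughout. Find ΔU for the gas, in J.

P₁ = nRT₁/V₁ = 1.73×8.314×599/39.2 = 220 kPa.
Polytropic n=1.63: T₂ = T₁(V₁/V₂)^(n−1) = 599×(5.32)^0.63 = 1720 K; P₂ = P₁(V₁/V₂)^n = 3350 kPa.
For an ideal gas ΔU = nCvΔT with Cv = (5/2)R = 20.8 J/(mol·K).
ΔU = 1.73×20.8×(1720−599) = 40200 J.

40200 J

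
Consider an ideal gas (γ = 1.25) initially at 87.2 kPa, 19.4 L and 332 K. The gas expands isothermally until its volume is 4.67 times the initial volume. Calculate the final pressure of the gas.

18.7 kPa

Isothermal: T stays 332 K; PV = const ⇒ V₂ = 90.6 L, P₂ = 18.7 kPa.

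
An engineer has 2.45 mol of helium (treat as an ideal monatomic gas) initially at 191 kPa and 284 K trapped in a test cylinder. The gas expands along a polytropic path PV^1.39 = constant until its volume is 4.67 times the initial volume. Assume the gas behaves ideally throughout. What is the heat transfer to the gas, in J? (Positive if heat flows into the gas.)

2780 J

V₁ = nRT₁/P₁ = 2.45×8.314×284/191 = 30.3 L.
Polytropic n=1.39: T₂ = T₁(V₁/V₂)^(n−1) = 284×(0.214)^0.39 = 156 K; P₂ = P₁(V₁/V₂)^n = 22.4 kPa.
W = (P₁V₁−P₂V₂)/(n−1) = (191×30.3−22.4×141)/0.39 = 6700 J.
ΔU = nCvΔT = 2.45×12.5×(156−284) = -3920 J.
Q = ΔU + W = 2780 J.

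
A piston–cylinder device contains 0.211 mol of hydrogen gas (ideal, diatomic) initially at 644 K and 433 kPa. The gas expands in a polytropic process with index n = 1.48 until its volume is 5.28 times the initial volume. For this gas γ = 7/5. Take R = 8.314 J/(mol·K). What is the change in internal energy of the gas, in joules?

-1550 J

V₁ = nRT₁/P₁ = 0.211×8.314×644/433 = 2.61 L.
Polytropic n=1.48: T₂ = T₁(V₁/V₂)^(n−1) = 644×(0.189)^0.48 = 290 K; P₂ = P₁(V₁/V₂)^n = 36.9 kPa.
For an ideal gas ΔU = nCvΔT with Cv = (5/2)R = 20.8 J/(mol·K).
ΔU = 0.211×20.8×(290−644) = -1550 J.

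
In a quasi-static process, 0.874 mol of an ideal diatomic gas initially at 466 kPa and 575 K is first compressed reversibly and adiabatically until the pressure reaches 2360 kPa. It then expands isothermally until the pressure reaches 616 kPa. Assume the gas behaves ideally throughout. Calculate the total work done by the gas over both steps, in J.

2760 J

V₁ = nRT₁/P₁ = 0.874×8.314×575/466 = 8.97 L.
Step 1 — Adiabatic: T₂/T₁ = (P₂/P₁)^((γ−1)/γ) ⇒ T₂ = 575×(5.06)^0.286 = 914 K; V₂ = 2.81 L.
ΔU = nCvΔT = 0.874×20.8×(914−575) = 6160 J.
Q = 0 for an adiabatic process, so W = −ΔU = -6160 J.
State after step 1: P = 2360 kPa, V = 2.81 L, T = 914 K.
Step 2 — Isothermal: T stays 914 K; PV = const ⇒ V₂ = 10.8 L, P₂ = 616 kPa.
ΔU = 0 (ideal gas, T constant).
W = nRT ln(V₂/V₁) = 0.874×8.314×914×ln(3.83) = 8920 J.
Q = ΔU + W = 8920 J.
Net over both steps: W = 2760 J, Q = 8920 J, ΔU = 6160 J.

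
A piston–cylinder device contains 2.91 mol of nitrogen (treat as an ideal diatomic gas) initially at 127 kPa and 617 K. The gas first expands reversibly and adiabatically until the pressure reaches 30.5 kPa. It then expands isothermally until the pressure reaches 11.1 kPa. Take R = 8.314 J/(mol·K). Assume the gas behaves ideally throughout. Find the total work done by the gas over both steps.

V₁ = nRT₁/P₁ = 2.91×8.314×617/127 = 118 L.
Step 1 — Adiabatic: T₂/T₁ = (P₂/P₁)^((γ−1)/γ) ⇒ T₂ = 617×(0.240)^0.286 = 410 K; V₂ = 326 L.
ΔU = nCvΔT = 2.91×20.8×(410−617) = -12500 J.
Q = 0 for an adiabatic process, so W = −ΔU = 12500 J.
State after step 1: P = 30.5 kPa, V = 326 L, T = 410 K.
Step 2 — Isothermal: T stays 410 K; PV = const ⇒ V₂ = 895 L, P₂ = 11.1 kPa.
ΔU = 0 (ideal gas, T constant).
W = nRT ln(V₂/V₁) = 2.91×8.314×410×ln(2.75) = 10000 J.
Q = ΔU + W = 10000 J.
Net over both steps: W = 22500 J, Q = 10000 J, ΔU = -12500 J.

22500 J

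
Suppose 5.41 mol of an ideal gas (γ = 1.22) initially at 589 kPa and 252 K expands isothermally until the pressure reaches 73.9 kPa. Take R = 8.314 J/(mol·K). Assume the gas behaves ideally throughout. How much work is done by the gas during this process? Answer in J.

23500 J

V₁ = nRT₁/P₁ = 5.41×8.314×252/589 = 19.2 L.
Isothermal: T stays 252 K; PV = const ⇒ V₂ = 153 L, P₂ = 73.9 kPa.
W = nRT ln(V₂/V₁) = 5.41×8.314×252×ln(7.97) = 23500 J.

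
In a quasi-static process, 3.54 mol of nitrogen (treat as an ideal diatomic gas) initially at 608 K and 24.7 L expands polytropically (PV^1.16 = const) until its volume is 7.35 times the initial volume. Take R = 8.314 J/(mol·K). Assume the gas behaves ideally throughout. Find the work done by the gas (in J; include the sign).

P₁ = nRT₁/V₁ = 3.54×8.314×608/24.7 = 724 kPa.
Polytropic n=1.16: T₂ = T₁(V₁/V₂)^(n−1) = 608×(0.136)^0.16 = 442 K; P₂ = P₁(V₁/V₂)^n = 71.6 kPa.
W = (P₁V₁−P₂V₂)/(n−1) = (724×24.7−71.6×182)/0.16 = 30600 J.

30600 J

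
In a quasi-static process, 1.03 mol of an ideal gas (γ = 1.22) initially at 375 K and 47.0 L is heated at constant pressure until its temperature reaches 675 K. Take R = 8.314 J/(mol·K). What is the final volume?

P₁ = nRT₁/V₁ = 1.03×8.314×375/47.0 = 68.3 kPa.
Isobaric: P stays 68.3 kPa; V/T = const ⇒ T₂ = 675 K, V₂ = 84.6 L.

84.6 L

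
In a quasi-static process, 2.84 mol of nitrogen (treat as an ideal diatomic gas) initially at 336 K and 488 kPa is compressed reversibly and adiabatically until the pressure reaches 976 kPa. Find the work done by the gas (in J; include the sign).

V₁ = nRT₁/P₁ = 2.84×8.314×336/488 = 16.3 L.
Adiabatic: T₂/T₁ = (P₂/P₁)^((γ−1)/γ) ⇒ T₂ = 336×(2.00)^0.286 = 410 K; V₂ = 9.91 L.
ΔU = nCvΔT = 2.84×20.8×(410−336) = 4340 J.
Q = 0 for an adiabatic process, so W = −ΔU = -4340 J.

-4340 J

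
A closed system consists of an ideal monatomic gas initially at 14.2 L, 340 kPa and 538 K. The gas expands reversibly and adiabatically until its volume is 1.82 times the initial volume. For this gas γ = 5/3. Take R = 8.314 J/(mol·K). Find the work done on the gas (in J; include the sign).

-2380 J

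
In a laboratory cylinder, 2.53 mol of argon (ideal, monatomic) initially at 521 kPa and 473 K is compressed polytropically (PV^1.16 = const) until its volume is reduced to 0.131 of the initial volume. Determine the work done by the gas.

-23900 J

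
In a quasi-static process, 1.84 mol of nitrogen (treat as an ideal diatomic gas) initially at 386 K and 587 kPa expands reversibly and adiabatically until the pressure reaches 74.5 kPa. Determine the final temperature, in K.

V₁ = nRT₁/P₁ = 1.84×8.314×386/587 = 10.1 L.
Adiabatic: T₂/T₁ = (P₂/P₁)^((γ−1)/γ) ⇒ T₂ = 386×(0.127)^0.286 = 214 K; V₂ = 43.9 L.

214 K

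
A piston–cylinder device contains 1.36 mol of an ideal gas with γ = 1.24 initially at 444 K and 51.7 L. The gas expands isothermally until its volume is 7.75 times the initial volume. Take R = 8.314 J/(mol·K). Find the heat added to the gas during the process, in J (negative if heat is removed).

10300 J

P₁ = nRT₁/V₁ = 1.36×8.314×444/51.7 = 97.1 kPa.
Isothermal: T stays 444 K; PV = const ⇒ V₂ = 401 L, P₂ = 12.5 kPa.
ΔU = 0 (ideal gas, T constant).
W = nRT ln(V₂/V₁) = 1.36×8.314×444×ln(7.75) = 10300 J.
Q = ΔU + W = 10300 J.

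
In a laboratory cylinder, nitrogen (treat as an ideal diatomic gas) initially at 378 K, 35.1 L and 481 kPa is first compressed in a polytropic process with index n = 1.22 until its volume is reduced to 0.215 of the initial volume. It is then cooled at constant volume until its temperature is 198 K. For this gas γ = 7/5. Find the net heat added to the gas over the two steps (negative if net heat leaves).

n = P₁V₁/(RT₁) = 481×35.1/(8.314×378) = 5.37 mol.
Step 1 — Polytropic n=1.22: T₂ = T₁(V₁/V₂)^(n−1) = 378×(4.65)^0.22 = 530 K; P₂ = P₁(V₁/V₂)^n = 3140 kPa.
W = (P₁V₁−P₂V₂)/(n−1) = (481×35.1−3140×7.55)/0.22 = -30900 J.
ΔU = nCvΔT = 5.37×20.8×(530−378) = 17000 J.
Q = ΔU + W = -13900 J.
State after step 1: P = 3140 kPa, V = 7.55 L, T = 530 K.
Step 2 — Isochoric: V stays 7.55 L; P/T = const ⇒ T₂ = 198 K, P₂ = 1170 kPa.
W = 0 (no volume change).
ΔU = nCvΔT = 5.37×20.8×(198−530) = -37100 J.
Q = ΔU = -37100 J.
Net over both steps: W = -30900 J, Q = -51000 J, ΔU = -20100 J.

-51000 J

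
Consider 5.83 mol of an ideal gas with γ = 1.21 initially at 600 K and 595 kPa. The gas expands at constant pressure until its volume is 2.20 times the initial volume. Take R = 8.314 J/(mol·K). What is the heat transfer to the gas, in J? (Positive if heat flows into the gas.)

V₁ = nRT₁/P₁ = 5.83×8.314×600/595 = 48.9 L.
Isobaric: P stays 595 kPa; V/T = const ⇒ T₂ = 1320 K, V₂ = 108 L.
W = PΔV = 595×(108−48.9) kPa·L = 34900 J.
ΔU = nCvΔT = 5.83×39.6×(1320−600) = 166000 J.
Q = ΔU + W = nCpΔT = 201000 J.

201000 J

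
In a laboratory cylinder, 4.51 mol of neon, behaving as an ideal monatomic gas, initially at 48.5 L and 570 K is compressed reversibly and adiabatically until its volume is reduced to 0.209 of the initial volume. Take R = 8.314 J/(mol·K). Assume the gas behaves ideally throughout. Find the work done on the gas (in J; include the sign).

P₁ = nRT₁/V₁ = 4.51×8.314×570/48.5 = 441 kPa.
Adiabatic: TV^(γ−1) = const ⇒ T₂ = 570×(4.78)^0.667 = 1620 K; PV^γ = const ⇒ P₂ = 5990 kPa.
ΔU = nCvΔT = 4.51×12.5×(1620−570) = 59000 J.
Q = 0 for an adiabatic process, so W = −ΔU = -59000 J.
Work done on the gas = −W_by = 59000 J.

59000 J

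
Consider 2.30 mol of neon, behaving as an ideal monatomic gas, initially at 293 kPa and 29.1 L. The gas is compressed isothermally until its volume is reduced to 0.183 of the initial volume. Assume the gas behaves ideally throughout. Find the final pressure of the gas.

1600 kPa

T₁ = P₁V₁/(nR) = 293×29.1/(2.30×8.314) = 446 K.
Isothermal: T stays 446 K; PV = const ⇒ V₂ = 5.33 L, P₂ = 1600 kPa.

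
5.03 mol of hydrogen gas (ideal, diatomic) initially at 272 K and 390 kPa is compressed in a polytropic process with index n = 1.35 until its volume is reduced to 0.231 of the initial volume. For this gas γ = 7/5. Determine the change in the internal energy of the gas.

V₁ = nRT₁/P₁ = 5.03×8.314×272/390 = 29.2 L.
Polytropic n=1.35: T₂ = T₁(V₁/V₂)^(n−1) = 272×(4.33)^0.35 = 454 K; P₂ = P₁(V₁/V₂)^n = 2820 kPa.
For an ideal gas ΔU = nCvΔT with Cv = (5/2)R = 20.8 J/(mol·K).
ΔU = 5.03×20.8×(454−272) = 19100 J.

19100 J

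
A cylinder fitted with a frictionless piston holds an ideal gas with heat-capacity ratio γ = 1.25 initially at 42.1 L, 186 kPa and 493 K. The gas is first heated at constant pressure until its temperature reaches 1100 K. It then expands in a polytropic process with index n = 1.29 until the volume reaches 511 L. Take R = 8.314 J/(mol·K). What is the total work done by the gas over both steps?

n = P₁V₁/(RT₁) = 186×42.1/(8.314×493) = 1.91 mol.
Step 1 — Isobaric: P stays 186 kPa; V/T = const ⇒ T₂ = 1100 K, V₂ = 93.9 L.
W = PΔV = 186×(93.9−42.1) kPa·L = 9640 J.
ΔU = nCvΔT = 1.91×33.3×(1100−493) = 38600 J.
Q = ΔU + W = nCpΔT = 48200 J.
State after step 1: P = 186 kPa, V = 93.9 L, T = 1100 K.
Step 2 — Polytropic n=1.29: T₂ = T₁(V₁/V₂)^(n−1) = 1100×(0.184)^0.29 = 673 K; P₂ = P₁(V₁/V₂)^n = 20.9 kPa.
W = (P₁V₁−P₂V₂)/(n−1) = (186×93.9−20.9×511)/0.29 = 23400 J.
ΔU = nCvΔT = 1.91×33.3×(673−1100) = -27100 J.
Q = ΔU + W = -3740 J.
Net over both steps: W = 33000 J, Q = 44500 J, ΔU = 11400 J.

33000 J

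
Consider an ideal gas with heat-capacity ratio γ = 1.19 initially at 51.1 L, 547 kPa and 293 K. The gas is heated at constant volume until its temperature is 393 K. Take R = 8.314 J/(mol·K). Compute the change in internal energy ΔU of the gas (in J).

n = P₁V₁/(RT₁) = 547×51.1/(8.314×293) = 11.5 mol.
Isochoric: V stays 51.1 L; P/T = const ⇒ T₂ = 393 K, P₂ = 734 kPa.
For an ideal gas ΔU = nCvΔT with Cv = R/(γ−1) = 43.8 J/(mol·K).
ΔU = 11.5×43.8×(393−293) = 50200 J.

50200 J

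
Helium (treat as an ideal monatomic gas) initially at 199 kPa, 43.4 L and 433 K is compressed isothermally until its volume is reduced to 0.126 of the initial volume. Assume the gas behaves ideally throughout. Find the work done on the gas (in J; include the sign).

n = P₁V₁/(RT₁) = 199×43.4/(8.314×433) = 2.40 mol.
Isothermal: T stays 433 K; PV = const ⇒ V₂ = 5.47 L, P₂ = 1580 kPa.
W = nRT ln(V₂/V₁) = 2.40×8.314×433×ln(0.126) = -17900 J.
Work done on the gas = −W_by = 17900 J.

17900 J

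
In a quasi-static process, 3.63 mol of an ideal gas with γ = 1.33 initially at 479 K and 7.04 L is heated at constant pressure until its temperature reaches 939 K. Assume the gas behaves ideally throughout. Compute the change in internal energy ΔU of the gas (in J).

P₁ = nRT₁/V₁ = 3.63×8.314×479/7.04 = 2050 kPa.
Isobaric: P stays 2050 kPa; V/T = const ⇒ T₂ = 939 K, V₂ = 13.8 L.
For an ideal gas ΔU = nCvΔT with Cv = R/(γ−1) = 25.2 J/(mol·K).
ΔU = 3.63×25.2×(939−479) = 42100 J.

42100 J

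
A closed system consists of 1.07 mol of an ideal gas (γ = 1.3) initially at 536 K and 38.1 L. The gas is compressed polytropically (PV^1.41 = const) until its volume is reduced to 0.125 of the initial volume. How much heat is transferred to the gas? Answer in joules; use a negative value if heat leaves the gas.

5740 J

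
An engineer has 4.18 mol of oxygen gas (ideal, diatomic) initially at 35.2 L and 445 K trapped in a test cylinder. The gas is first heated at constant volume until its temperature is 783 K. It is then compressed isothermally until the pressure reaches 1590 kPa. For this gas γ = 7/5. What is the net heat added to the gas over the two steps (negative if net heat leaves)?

9740 J

P₁ = nRT₁/V₁ = 4.18×8.314×445/35.2 = 439 kPa.
Step 1 — Isochoric: V stays 35.2 L; P/T = const ⇒ T₂ = 783 K, P₂ = 773 kPa.
W = 0 (no volume change).
ΔU = nCvΔT = 4.18×20.8×(783−445) = 29400 J.
Q = ΔU = 29400 J.
State after step 1: P = 773 kPa, V = 35.2 L, T = 783 K.
Step 2 — Isothermal: T stays 783 K; PV = const ⇒ V₂ = 17.1 L, P₂ = 1590 kPa.
ΔU = 0 (ideal gas, T constant).
W = nRT ln(V₂/V₁) = 4.18×8.314×783×ln(0.486) = -19600 J.
Q = ΔU + W = -19600 J.
Net over both steps: W = -19600 J, Q = 9740 J, ΔU = 29400 J.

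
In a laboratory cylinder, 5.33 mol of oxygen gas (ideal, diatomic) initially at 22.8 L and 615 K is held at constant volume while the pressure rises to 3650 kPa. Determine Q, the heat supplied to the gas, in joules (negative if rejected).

P₁ = nRT₁/V₁ = 5.33×8.314×615/22.8 = 1200 kPa.
Isochoric: V stays 22.8 L; P/T = const ⇒ T₂ = 1880 K, P₂ = 3650 kPa.
W = 0 (no volume change).
ΔU = nCvΔT = 5.33×20.8×(1880−615) = 140000 J.
Q = ΔU = 140000 J.

140000 J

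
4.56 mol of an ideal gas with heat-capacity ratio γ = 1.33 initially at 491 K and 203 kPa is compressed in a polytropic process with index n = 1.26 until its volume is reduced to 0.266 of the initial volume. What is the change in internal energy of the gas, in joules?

23200 J

V₁ = nRT₁/P₁ = 4.56×8.314×491/203 = 91.7 L.
Polytropic n=1.26: T₂ = T₁(V₁/V₂)^(n−1) = 491×(3.76)^0.26 = 693 K; P₂ = P₁(V₁/V₂)^n = 1080 kPa.
For an ideal gas ΔU = nCvΔT with Cv = R/(γ−1) = 25.2 J/(mol·K).
ΔU = 4.56×25.2×(693−491) = 23200 J.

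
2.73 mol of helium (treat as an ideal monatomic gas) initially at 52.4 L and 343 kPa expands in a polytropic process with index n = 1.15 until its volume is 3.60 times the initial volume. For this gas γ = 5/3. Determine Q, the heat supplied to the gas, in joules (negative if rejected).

16200 J

T₁ = P₁V₁/(nR) = 343×52.4/(2.73×8.314) = 792 K.
Polytropic n=1.15: T₂ = T₁(V₁/V₂)^(n−1) = 792×(0.278)^0.15 = 653 K; P₂ = P₁(V₁/V₂)^n = 78.6 kPa.
W = (P₁V₁−P₂V₂)/(n−1) = (343×52.4−78.6×189)/0.15 = 20900 J.
ΔU = nCvΔT = 2.73×12.5×(653−792) = -4710 J.
Q = ΔU + W = 16200 J.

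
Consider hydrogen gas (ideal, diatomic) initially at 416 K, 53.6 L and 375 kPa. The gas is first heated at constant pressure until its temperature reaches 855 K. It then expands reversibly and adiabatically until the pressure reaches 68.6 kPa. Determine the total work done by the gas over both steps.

60900 J

n = P₁V₁/(RT₁) = 375×53.6/(8.314×416) = 5.81 mol.
Step 1 — Isobaric: P stays 375 kPa; V/T = const ⇒ T₂ = 855 K, V₂ = 110 L.
W = PΔV = 375×(110−53.6) kPa·L = 21200 J.
ΔU = nCvΔT = 5.81×20.8×(855−416) = 53000 J.
Q = ΔU + W = nCpΔT = 74200 J.
State after step 1: P = 375 kPa, V = 110 L, T = 855 K.
Step 2 — Adiabatic: T₂/T₁ = (P₂/P₁)^((γ−1)/γ) ⇒ T₂ = 855×(0.183)^0.286 = 526 K; V₂ = 371 L.
ΔU = nCvΔT = 5.81×20.8×(526−855) = -39700 J.
Q = 0 for an adiabatic process, so W = −ΔU = 39700 J.
Net over both steps: W = 60900 J, Q = 74200 J, ΔU = 13300 J.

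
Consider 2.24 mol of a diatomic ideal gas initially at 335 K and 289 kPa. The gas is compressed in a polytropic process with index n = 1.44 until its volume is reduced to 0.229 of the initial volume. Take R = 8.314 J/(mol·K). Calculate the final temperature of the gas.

V₁ = nRT₁/P₁ = 2.24×8.314×335/289 = 21.6 L.
Polytropic n=1.44: T₂ = T₁(V₁/V₂)^(n−1) = 335×(4.37)^0.44 = 641 K; P₂ = P₁(V₁/V₂)^n = 2410 kPa.

641 K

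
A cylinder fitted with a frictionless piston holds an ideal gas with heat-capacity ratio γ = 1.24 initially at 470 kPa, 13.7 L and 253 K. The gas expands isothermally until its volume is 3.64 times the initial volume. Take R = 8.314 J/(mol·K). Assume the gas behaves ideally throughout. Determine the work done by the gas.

8320 J

n = P₁V₁/(RT₁) = 470×13.7/(8.314×253) = 3.06 mol.
Isothermal: T stays 253 K; PV = const ⇒ V₂ = 49.9 L, P₂ = 129 kPa.
W = nRT ln(V₂/V₁) = 3.06×8.314×253×ln(3.64) = 8320 J.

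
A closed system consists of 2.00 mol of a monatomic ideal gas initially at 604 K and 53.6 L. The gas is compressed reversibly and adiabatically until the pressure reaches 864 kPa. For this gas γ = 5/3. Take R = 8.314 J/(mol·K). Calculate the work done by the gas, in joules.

-12700 J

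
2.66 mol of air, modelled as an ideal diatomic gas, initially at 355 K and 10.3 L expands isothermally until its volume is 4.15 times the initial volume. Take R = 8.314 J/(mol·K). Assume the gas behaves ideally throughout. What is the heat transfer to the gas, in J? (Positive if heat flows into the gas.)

11200 J

P₁ = nRT₁/V₁ = 2.66×8.314×355/10.3 = 762 kPa.
Isothermal: T stays 355 K; PV = const ⇒ V₂ = 42.7 L, P₂ = 184 kPa.
ΔU = 0 (ideal gas, T constant).
W = nRT ln(V₂/V₁) = 2.66×8.314×355×ln(4.15) = 11200 J.
Q = ΔU + W = 11200 J.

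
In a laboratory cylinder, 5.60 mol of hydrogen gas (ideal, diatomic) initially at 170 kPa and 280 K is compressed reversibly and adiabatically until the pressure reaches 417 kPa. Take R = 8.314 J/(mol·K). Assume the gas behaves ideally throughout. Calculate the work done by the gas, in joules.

-9520 J

V₁ = nRT₁/P₁ = 5.60×8.314×280/170 = 76.7 L.
Adiabatic: T₂/T₁ = (P₂/P₁)^((γ−1)/γ) ⇒ T₂ = 280×(2.45)^0.286 = 362 K; V₂ = 40.4 L.
ΔU = nCvΔT = 5.60×20.8×(362−280) = 9520 J.
Q = 0 for an adiabatic process, so W = −ΔU = -9520 J.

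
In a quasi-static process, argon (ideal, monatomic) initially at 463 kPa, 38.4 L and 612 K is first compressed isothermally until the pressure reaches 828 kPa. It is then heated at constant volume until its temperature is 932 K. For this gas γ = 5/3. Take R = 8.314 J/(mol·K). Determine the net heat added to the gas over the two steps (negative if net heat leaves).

3610 J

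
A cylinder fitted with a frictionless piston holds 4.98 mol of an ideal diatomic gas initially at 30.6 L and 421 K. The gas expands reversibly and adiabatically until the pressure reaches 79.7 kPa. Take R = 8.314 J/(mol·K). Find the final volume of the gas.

125 L

P₁ = nRT₁/V₁ = 4.98×8.314×421/30.6 = 570 kPa.
Adiabatic: T₂/T₁ = (P₂/P₁)^((γ−1)/γ) ⇒ T₂ = 421×(0.140)^0.286 = 240 K; V₂ = 125 L.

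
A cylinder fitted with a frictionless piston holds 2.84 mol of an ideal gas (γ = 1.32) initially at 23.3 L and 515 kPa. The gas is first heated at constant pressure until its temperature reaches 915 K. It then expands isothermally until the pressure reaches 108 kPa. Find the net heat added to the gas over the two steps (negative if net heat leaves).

73400 J

T₁ = P₁V₁/(nR) = 515×23.3/(2.84×8.314) = 508 K.
Step 1 — Isobaric: P stays 515 kPa; V/T = const ⇒ T₂ = 915 K, V₂ = 42.0 L.
W = PΔV = 515×(42.0−23.3) kPa·L = 9610 J.
ΔU = nCvΔT = 2.84×26.0×(915−508) = 30000 J.
Q = ΔU + W = nCpΔT = 39600 J.
State after step 1: P = 515 kPa, V = 42.0 L, T = 915 K.
Step 2 — Isothermal: T stays 915 K; PV = const ⇒ V₂ = 200 L, P₂ = 108 kPa.
ΔU = 0 (ideal gas, T constant).
W = nRT ln(V₂/V₁) = 2.84×8.314×915×ln(4.77) = 33700 J.
Q = ΔU + W = 33700 J.
Net over both steps: W = 43400 J, Q = 73400 J, ΔU = 30000 J.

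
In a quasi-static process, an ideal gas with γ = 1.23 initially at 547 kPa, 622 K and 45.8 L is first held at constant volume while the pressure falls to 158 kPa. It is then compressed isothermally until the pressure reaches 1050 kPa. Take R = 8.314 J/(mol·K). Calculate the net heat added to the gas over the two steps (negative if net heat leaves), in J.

n = P₁V₁/(RT₁) = 547×45.8/(8.314×622) = 4.84 mol.
Step 1 — Isochoric: V stays 45.8 L; P/T = const ⇒ T₂ = 180 K, P₂ = 158 kPa.
W = 0 (no volume change).
ΔU = nCvΔT = 4.84×36.1×(180−622) = -77500 J.
Q = ΔU = -77500 J.
State after step 1: P = 158 kPa, V = 45.8 L, T = 180 K.
Step 2 — Isothermal: T stays 180 K; PV = const ⇒ V₂ = 6.89 L, P₂ = 1050 kPa.
ΔU = 0 (ideal gas, T constant).
W = nRT ln(V₂/V₁) = 4.84×8.314×180×ln(0.150) = -13700 J.
Q = ΔU + W = -13700 J.
Net over both steps: W = -13700 J, Q = -91200 J, ΔU = -77500 J.

-91200 J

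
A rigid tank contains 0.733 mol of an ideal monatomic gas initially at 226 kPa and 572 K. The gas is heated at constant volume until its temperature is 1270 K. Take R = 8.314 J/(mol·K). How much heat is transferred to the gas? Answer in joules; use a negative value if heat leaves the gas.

6380 J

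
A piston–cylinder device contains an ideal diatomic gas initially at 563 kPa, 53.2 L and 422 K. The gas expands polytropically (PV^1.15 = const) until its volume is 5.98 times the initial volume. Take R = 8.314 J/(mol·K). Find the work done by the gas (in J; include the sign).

n = P₁V₁/(RT₁) = 563×53.2/(8.314×422) = 8.54 mol.
Polytropic n=1.15: T₂ = T₁(V₁/V₂)^(n−1) = 422×(0.167)^0.15 = 323 K; P₂ = P₁(V₁/V₂)^n = 72.0 kPa.
W = (P₁V₁−P₂V₂)/(n−1) = (563×53.2−72.0×318)/0.15 = 47000 J.

47000 J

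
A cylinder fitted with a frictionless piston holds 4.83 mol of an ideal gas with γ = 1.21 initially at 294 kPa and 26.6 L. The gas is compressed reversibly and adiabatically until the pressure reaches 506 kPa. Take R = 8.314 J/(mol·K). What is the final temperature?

214 K

T₁ = P₁V₁/(nR) = 294×26.6/(4.83×8.314) = 195 K.
Adiabatic: T₂/T₁ = (P₂/P₁)^((γ−1)/γ) ⇒ T₂ = 195×(1.72)^0.174 = 214 K; V₂ = 17.0 L.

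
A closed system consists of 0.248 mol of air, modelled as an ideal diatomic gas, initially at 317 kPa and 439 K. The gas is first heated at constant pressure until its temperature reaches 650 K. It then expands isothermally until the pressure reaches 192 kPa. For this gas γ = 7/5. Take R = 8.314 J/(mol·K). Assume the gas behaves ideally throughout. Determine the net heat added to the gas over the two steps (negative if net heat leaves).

2190 J

V₁ = nRT₁/P₁ = 0.248×8.314×439/317 = 2.86 L.
Step 1 — Isobaric: P stays 317 kPa; V/T = const ⇒ T₂ = 650 K, V₂ = 4.23 L.
W = PΔV = 317×(4.23−2.86) kPa·L = 435 J.
ΔU = nCvΔT = 0.248×20.8×(650−439) = 1090 J.
Q = ΔU + W = nCpΔT = 1520 J.
State after step 1: P = 317 kPa, V = 4.23 L, T = 650 K.
Step 2 — Isothermal: T stays 650 K; PV = const ⇒ V₂ = 6.98 L, P₂ = 192 kPa.
ΔU = 0 (ideal gas, T constant).
W = nRT ln(V₂/V₁) = 0.248×8.314×650×ln(1.65) = 672 J.
Q = ΔU + W = 672 J.
Net over both steps: W = 1110 J, Q = 2190 J, ΔU = 1090 J.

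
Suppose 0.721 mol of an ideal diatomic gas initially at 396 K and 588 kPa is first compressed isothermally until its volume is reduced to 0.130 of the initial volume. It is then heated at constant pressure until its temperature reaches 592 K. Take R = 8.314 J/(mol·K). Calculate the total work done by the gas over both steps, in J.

V₁ = nRT₁/P₁ = 0.721×8.314×396/588 = 4.04 L.
Step 1 — Isothermal: T stays 396 K; PV = const ⇒ V₂ = 0.525 L, P₂ = 4520 kPa.
ΔU = 0 (ideal gas, T constant).
W = nRT ln(V₂/V₁) = 0.721×8.314×396×ln(0.130) = -4840 J.
Q = ΔU + W = -4840 J.
State after step 1: P = 4520 kPa, V = 0.525 L, T = 396 K.
Step 2 — Isobaric: P stays 4520 kPa; V/T = const ⇒ T₂ = 592 K, V₂ = 0.785 L.
W = PΔV = 4520×(0.785−0.525) kPa·L = 1170 J.
ΔU = nCvΔT = 0.721×20.8×(592−396) = 2940 J.
Q = ΔU + W = nCpΔT = 4110 J.
Net over both steps: W = -3670 J, Q = -731 J, ΔU = 2940 J.

-3670 J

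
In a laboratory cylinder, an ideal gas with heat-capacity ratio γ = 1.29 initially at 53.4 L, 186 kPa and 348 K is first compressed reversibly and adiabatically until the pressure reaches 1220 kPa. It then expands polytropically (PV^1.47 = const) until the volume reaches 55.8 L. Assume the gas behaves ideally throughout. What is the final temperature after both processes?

n = P₁V₁/(RT₁) = 186×53.4/(8.314×348) = 3.43 mol.
Step 1 — Adiabatic: T₂/T₁ = (P₂/P₁)^((γ−1)/γ) ⇒ T₂ = 348×(6.56)^0.225 = 531 K; V₂ = 12.4 L.
ΔU = nCvΔT = 3.43×28.7×(531−348) = 18000 J.
Q = 0 for an adiabatic process, so W = −ΔU = -18000 J.
State after step 1: P = 1220 kPa, V = 12.4 L, T = 531 K.
Step 2 — Polytropic n=1.47: T₂ = T₁(V₁/V₂)^(n−1) = 531×(0.223)^0.47 = 262 K; P₂ = P₁(V₁/V₂)^n = 134 kPa.
W = (P₁V₁−P₂V₂)/(n−1) = (1220×12.4−134×55.8)/0.47 = 16300 J.
ΔU = nCvΔT = 3.43×28.7×(262−531) = -26500 J.
Q = ΔU + W = -10100 J.
Net over both steps: W = -1690 J, Q = -10100 J, ΔU = -8440 J.

262 K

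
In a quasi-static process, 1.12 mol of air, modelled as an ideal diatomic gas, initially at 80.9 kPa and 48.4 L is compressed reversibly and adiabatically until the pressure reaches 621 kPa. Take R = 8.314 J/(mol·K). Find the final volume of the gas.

11.3 L

T₁ = P₁V₁/(nR) = 80.9×48.4/(1.12×8.314) = 420 K.
Adiabatic: T₂/T₁ = (P₂/P₁)^((γ−1)/γ) ⇒ T₂ = 420×(7.68)^0.286 = 753 K; V₂ = 11.3 L.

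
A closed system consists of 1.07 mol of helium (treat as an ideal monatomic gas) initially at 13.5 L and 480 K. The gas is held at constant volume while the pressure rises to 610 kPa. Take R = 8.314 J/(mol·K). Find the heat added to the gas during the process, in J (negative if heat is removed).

P₁ = nRT₁/V₁ = 1.07×8.314×480/13.5 = 316 kPa.
Isochoric: V stays 13.5 L; P/T = const ⇒ T₂ = 926 K, P₂ = 610 kPa.
W = 0 (no volume change).
ΔU = nCvΔT = 1.07×12.5×(926−480) = 5950 J.
Q = ΔU = 5950 J.

5950 J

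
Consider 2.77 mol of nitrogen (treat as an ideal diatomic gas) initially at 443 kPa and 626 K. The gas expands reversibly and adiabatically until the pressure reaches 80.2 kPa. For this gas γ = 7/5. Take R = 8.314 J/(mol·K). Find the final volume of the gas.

110 L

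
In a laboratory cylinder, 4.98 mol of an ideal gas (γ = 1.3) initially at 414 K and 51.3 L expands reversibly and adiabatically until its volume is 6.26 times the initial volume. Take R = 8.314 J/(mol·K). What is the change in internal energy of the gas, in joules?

P₁ = nRT₁/V₁ = 4.98×8.314×414/51.3 = 334 kPa.
Adiabatic: TV^(γ−1) = const ⇒ T₂ = 414×(0.160)^0.300 = 239 K; PV^γ = const ⇒ P₂ = 30.8 kPa.
For an ideal gas ΔU = nCvΔT with Cv = R/(γ−1) = 27.7 J/(mol·K).
ΔU = 4.98×27.7×(239−414) = -24200 J.

-24200 J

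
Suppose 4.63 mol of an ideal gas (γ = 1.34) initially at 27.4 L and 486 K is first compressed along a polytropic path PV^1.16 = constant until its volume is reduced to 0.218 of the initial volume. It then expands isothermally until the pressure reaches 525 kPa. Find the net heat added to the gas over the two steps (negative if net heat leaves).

31400 J

P₁ = nRT₁/V₁ = 4.63×8.314×486/27.4 = 683 kPa.
Step 1 — Polytropic n=1.16: T₂ = T₁(V₁/V₂)^(n−1) = 486×(4.59)^0.16 = 620 K; P₂ = P₁(V₁/V₂)^n = 4000 kPa.
W = (P₁V₁−P₂V₂)/(n−1) = (683×27.4−4000×5.97)/0.16 = -32300 J.
ΔU = nCvΔT = 4.63×24.5×(620−486) = 15200 J.
Q = ΔU + W = -17100 J.
State after step 1: P = 4000 kPa, V = 5.97 L, T = 620 K.
Step 2 — Isothermal: T stays 620 K; PV = const ⇒ V₂ = 45.5 L, P₂ = 525 kPa.
ΔU = 0 (ideal gas, T constant).
W = nRT ln(V₂/V₁) = 4.63×8.314×620×ln(7.61) = 48500 J.
Q = ΔU + W = 48500 J.
Net over both steps: W = 16200 J, Q = 31400 J, ΔU = 15200 J.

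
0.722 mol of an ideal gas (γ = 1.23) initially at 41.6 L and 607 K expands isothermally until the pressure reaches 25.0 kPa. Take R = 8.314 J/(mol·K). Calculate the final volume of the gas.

146 L

P₁ = nRT₁/V₁ = 0.722×8.314×607/41.6 = 87.6 kPa.
Isothermal: T stays 607 K; PV = const ⇒ V₂ = 146 L, P₂ = 25.0 kPa.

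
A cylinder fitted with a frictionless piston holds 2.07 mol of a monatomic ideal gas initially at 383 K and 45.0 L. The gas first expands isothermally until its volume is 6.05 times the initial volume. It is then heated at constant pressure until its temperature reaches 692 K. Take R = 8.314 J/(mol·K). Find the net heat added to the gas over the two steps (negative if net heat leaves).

25200 J

P₁ = nRT₁/V₁ = 2.07×8.314×383/45.0 = 146 kPa.
Step 1 — Isothermal: T stays 383 K; PV = const ⇒ V₂ = 272 L, P₂ = 24.2 kPa.
ΔU = 0 (ideal gas, T constant).
W = nRT ln(V₂/V₁) = 2.07×8.314×383×ln(6.05) = 11900 J.
Q = ΔU + W = 11900 J.
State after step 1: P = 24.2 kPa, V = 272 L, T = 383 K.
Step 2 — Isobaric: P stays 24.2 kPa; V/T = const ⇒ T₂ = 692 K, V₂ = 492 L.
W = PΔV = 24.2×(492−272) kPa·L = 5320 J.
ΔU = nCvΔT = 2.07×12.5×(692−383) = 7980 J.
Q = ΔU + W = nCpΔT = 13300 J.
Net over both steps: W = 17200 J, Q = 25200 J, ΔU = 7980 J.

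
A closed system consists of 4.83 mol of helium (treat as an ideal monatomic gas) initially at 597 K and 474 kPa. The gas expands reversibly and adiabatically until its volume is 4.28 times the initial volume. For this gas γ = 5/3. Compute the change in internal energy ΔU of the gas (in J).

-22300 J

V₁ = nRT₁/P₁ = 4.83×8.314×597/474 = 50.6 L.
Adiabatic: TV^(γ−1) = const ⇒ T₂ = 597×(0.234)^0.667 = 226 K; PV^γ = const ⇒ P₂ = 42.0 kPa.
For an ideal gas ΔU = nCvΔT with Cv = (3/2)R = 12.5 J/(mol·K).
ΔU = 4.83×12.5×(226−597) = -22300 J.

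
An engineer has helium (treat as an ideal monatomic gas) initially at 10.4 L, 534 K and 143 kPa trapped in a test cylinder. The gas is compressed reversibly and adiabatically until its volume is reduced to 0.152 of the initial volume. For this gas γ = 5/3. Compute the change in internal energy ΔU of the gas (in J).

5600 J

n = P₁V₁/(RT₁) = 143×10.4/(8.314×534) = 0.335 mol.
Adiabatic: TV^(γ−1) = const ⇒ T₂ = 534×(6.58)^0.667 = 1870 K; PV^γ = const ⇒ P₂ = 3300 kPa.
For an ideal gas ΔU = nCvΔT with Cv = (3/2)R = 12.5 J/(mol·K).
ΔU = 0.335×12.5×(1870−534) = 5600 J.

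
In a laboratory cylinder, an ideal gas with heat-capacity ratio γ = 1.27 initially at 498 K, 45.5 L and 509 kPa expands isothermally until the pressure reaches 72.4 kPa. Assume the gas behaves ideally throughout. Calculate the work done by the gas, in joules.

45200 J

n = P₁V₁/(RT₁) = 509×45.5/(8.314×498) = 5.59 mol.
Isothermal: T stays 498 K; PV = const ⇒ V₂ = 320 L, P₂ = 72.4 kPa.
W = nRT ln(V₂/V₁) = 5.59×8.314×498×ln(7.03) = 45200 J.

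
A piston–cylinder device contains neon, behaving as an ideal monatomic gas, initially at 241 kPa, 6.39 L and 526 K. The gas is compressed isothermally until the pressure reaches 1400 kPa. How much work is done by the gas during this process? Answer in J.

n = P₁V₁/(RT₁) = 241×6.39/(8.314×526) = 0.352 mol.
Isothermal: T stays 526 K; PV = const ⇒ V₂ = 1.10 L, P₂ = 1400 kPa.
W = nRT ln(V₂/V₁) = 0.352×8.314×526×ln(0.172) = -2710 J.

-2710 J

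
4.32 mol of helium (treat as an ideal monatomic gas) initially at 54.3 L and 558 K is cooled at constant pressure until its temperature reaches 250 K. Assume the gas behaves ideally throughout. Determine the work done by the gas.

P₁ = nRT₁/V₁ = 4.32×8.314×558/54.3 = 369 kPa.
Isobaric: P stays 369 kPa; V/T = const ⇒ T₂ = 250 K, V₂ = 24.3 L.
W = PΔV = 369×(24.3−54.3) kPa·L = -11100 J.

-11100 J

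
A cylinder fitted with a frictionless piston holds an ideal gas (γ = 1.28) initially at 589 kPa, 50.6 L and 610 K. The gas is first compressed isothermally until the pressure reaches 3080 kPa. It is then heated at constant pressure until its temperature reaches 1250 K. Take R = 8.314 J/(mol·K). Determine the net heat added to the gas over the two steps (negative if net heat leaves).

n = P₁V₁/(RT₁) = 589×50.6/(8.314×610) = 5.88 mol.
Step 1 — Isothermal: T stays 610 K; PV = const ⇒ V₂ = 9.68 L, P₂ = 3080 kPa.
ΔU = 0 (ideal gas, T constant).
W = nRT ln(V₂/V₁) = 5.88×8.314×610×ln(0.191) = -49300 J.
Q = ΔU + W = -49300 J.
State after step 1: P = 3080 kPa, V = 9.68 L, T = 610 K.
Step 2 — Isobaric: P stays 3080 kPa; V/T = const ⇒ T₂ = 1250 K, V₂ = 19.8 L.
W = PΔV = 3080×(19.8−9.68) kPa·L = 31300 J.
ΔU = nCvΔT = 5.88×29.7×(1250−610) = 112000 J.
Q = ΔU + W = nCpΔT = 143000 J.
Net over both steps: W = -18000 J, Q = 93600 J, ΔU = 112000 J.

93600 J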